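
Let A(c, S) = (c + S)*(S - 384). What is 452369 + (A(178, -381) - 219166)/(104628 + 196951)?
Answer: 136424926780/301579 ≈ 4.5237e+5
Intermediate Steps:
A(c, S) = (-384 + S)*(S + c) (A(c, S) = (S + c)*(-384 + S) = (-384 + S)*(S + c))
452369 + (A(178, -381) - 219166)/(104628 + 196951) = 452369 + (((-381)² - 384*(-381) - 384*178 - 381*178) - 219166)/(104628 + 196951) = 452369 + ((145161 + 146304 - 68352 - 67818) - 219166)/301579 = 452369 + (155295 - 219166)*(1/301579) = 452369 - 63871*1/301579 = 452369 - 63871/301579 = 136424926780/301579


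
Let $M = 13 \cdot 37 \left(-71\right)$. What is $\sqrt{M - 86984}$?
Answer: $i \sqrt{121135} \approx 348.04 i$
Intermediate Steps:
$M = -34151$ ($M = 481 \left(-71\right) = -34151$)
$\sqrt{M - 86984} = \sqrt{-34151 - 86984} = \sqrt{-121135} = i \sqrt{121135}$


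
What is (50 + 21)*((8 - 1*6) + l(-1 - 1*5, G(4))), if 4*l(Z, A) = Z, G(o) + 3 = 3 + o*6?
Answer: 71/2 ≈ 35.500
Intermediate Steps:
G(o) = 6*o (G(o) = -3 + (3 + o*6) = -3 + (3 + 6*o) = 6*o)
l(Z, A) = Z/4
(50 + 21)*((8 - 1*6) + l(-1 - 1*5, G(4))) = (50 + 21)*((8 - 1*6) + (-1 - 1*5)/4) = 71*((8 - 6) + (-1 - 5)/4) = 71*(2 + (¼)*(-6)) = 71*(2 - 3/2) = 71*(½) = 71/2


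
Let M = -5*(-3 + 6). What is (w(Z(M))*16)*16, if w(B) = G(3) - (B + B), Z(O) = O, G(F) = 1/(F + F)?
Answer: 23168/3 ≈ 7722.7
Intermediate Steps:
G(F) = 1/(2*F)
M = -15 (M = -5*3 = -15)
w(B) = 1/6 - 2*B (w(B) = (1/2)/3 - (B + B) = (1/2)*(1/3) - 2*B = 1/6 - 2*B)
(w(Z(M))*16)*16 = ((1/6 - 2*(-15))*16)*16 = ((1/6 + 30)*16)*16 = ((181/6)*16)*16 = (1448/3)*16 = 23168/3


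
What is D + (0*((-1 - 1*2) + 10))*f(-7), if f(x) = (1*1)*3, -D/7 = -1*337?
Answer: 2359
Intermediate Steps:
D = 2359 (D = -(-7)*337 = -7*(-337) = 2359)
f(x) = 3 (f(x) = 1*3 = 3)
D + (0*((-1 - 1*2) + 10))*f(-7) = 2359 + (0*((-1 - 1*2) + 10))*3 = 2359 + (0*((-1 - 2) + 10))*3 = 2359 + (0*(-3 + 10))*3 = 2359 + (0*7)*3 = 2359 + 0*3 = 2359 + 0 = 2359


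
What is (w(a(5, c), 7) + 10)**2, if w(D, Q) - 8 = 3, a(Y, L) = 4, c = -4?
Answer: 441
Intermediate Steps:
w(D, Q) = 11 (w(D, Q) = 8 + 3 = 11)
(w(a(5, c), 7) + 10)**2 = (11 + 10)**2 = 21**2 = 441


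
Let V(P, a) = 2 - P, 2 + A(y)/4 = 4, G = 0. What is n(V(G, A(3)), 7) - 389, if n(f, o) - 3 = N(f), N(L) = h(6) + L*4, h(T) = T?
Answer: -372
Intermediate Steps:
A(y) = 8 (A(y) = -8 + 4*4 = -8 + 16 = 8)
N(L) = 6 + 4*L (N(L) = 6 + L*4 = 6 + 4*L)
n(f, o) = 9 + 4*f (n(f, o) = 3 + (6 + 4*f) = 9 + 4*f)
n(V(G, A(3)), 7) - 389 = (9 + 4*(2 - 1*0)) - 389 = (9 + 4*(2 + 0)) - 389 = (9 + 4*2) - 389 = (9 + 8) - 389 = 17 - 389 = -372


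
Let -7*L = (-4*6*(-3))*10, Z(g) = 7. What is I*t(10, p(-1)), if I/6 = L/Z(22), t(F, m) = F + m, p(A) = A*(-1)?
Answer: -47520/49 ≈ -969.80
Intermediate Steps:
L = -720/7 (L = --4*6*(-3)*10/7 = -(-24*(-3))*10/7 = -72*10/7 = -1/7*720 = -720/7 ≈ -102.86)
p(A) = -A
I = -4320/49 (I = 6*(-720/7/7) = 6*(-720/7*1/7) = 6*(-720/49) = -4320/49 ≈ -88.163)
I*t(10, p(-1)) = -4320*(10 - 1*(-1))/49 = -4320*(10 + 1)/49 = -4320/49*11 = -47520/49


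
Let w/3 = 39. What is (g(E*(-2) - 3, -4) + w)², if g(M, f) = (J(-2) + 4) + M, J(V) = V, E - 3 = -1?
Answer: 12544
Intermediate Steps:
E = 2 (E = 3 - 1 = 2)
w = 117 (w = 3*39 = 117)
g(M, f) = 2 + M (g(M, f) = (-2 + 4) + M = 2 + M)
(g(E*(-2) - 3, -4) + w)² = ((2 + (2*(-2) - 3)) + 117)² = ((2 + (-4 - 3)) + 117)² = ((2 - 7) + 117)² = (-5 + 117)² = 112² = 12544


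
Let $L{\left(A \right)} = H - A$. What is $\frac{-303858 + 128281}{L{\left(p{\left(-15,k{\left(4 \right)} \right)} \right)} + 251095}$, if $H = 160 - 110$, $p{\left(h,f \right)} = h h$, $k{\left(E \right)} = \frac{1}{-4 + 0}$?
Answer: $- \frac{175577}{250920} \approx -0.69973$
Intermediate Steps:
$k{\left(E \right)} = - \frac{1}{4}$ ($k{\left(E \right)} = \frac{1}{-4} = - \frac{1}{4}$)
$p{\left(h,f \right)} = h^{2}$
$H = 50$
$L{\left(A \right)} = 50 - A$
$\frac{-303858 + 128281}{L{\left(p{\left(-15,k{\left(4 \right)} \right)} \right)} + 251095} = \frac{-303858 + 128281}{\left(50 - \left(-15\right)^{2}\right) + 251095} = - \frac{175577}{\left(50 - 225\right) + 251095} = - \frac{175577}{-175 + 251095} = - \frac{175577}{250920}$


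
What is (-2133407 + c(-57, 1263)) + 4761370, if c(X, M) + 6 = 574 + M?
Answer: 2629794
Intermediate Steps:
c(X, M) = 568 + M (c(X, M) = -6 + (574 + M) = 568 + M)
(-2133407 + c(-57, 1263)) + 4761370 = (-2133407 + (568 + 1263)) + 4761370 = (-2133407 + 1831) + 4761370 = -2131576 + 4761370 = 2629794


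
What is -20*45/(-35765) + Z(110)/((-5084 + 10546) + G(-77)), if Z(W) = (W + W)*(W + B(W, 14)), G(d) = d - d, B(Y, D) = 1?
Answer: 87829710/19534843 ≈ 4.4961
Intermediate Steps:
G(d) = 0
Z(W) = 2*W*(1 + W) (Z(W) = (W + W)*(W + 1) = (2*W)*(1 + W) = 2*W*(1 + W))
-20*45/(-35765) + Z(110)/((-5084 + 10546) + G(-77)) = -20*45/(-35765) + (2*110*(1 + 110))/((-5084 + 10546) + 0) = -900*(-1/35765) + (2*110*111)/(5462 + 0) = 180/7153 + 24420/5462 = 180/7153 + 24420*(1/5462) = 180/7153 + 12210/2731 = 87829710/19534843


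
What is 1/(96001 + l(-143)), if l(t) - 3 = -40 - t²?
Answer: 1/75515 ≈ 1.3242e-5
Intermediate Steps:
l(t) = -37 - t² (l(t) = 3 + (-40 - t²) = -37 - t²)
1/(96001 + l(-143)) = 1/(96001 + (-37 - 1*(-143)²)) = 1/(96001 + (-37 - 1*20449)) = 1/(96001 + (-37 - 20449)) = 1/(96001 - 20486) = 1/75515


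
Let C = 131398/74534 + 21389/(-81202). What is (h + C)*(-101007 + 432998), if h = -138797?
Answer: -12676523678276329403/275104994 ≈ -4.6079e+10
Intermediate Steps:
C = 4537786335/3026154934 (C = 131398*(1/74534) + 21389*(-1/81202) = 65699/37267 - 21389/81202 = 4537786335/3026154934 ≈ 1.4995)
(h + C)*(-101007 + 432998) = (-138797 + 4537786335/3026154934)*(-101007 + 432998) = -420016688588063/3026154934*331991 = -12676523678276329403/275104994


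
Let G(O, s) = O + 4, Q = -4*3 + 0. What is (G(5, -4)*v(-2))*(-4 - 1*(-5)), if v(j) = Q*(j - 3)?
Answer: 540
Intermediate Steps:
Q = -12 (Q = -12 + 0 = -12)
v(j) = 36 - 12*j (v(j) = -12*(j - 3) = -12*(-3 + j) = 36 - 12*j)
G(O, s) = 4 + O
(G(5, -4)*v(-2))*(-4 - 1*(-5)) = ((4 + 5)*(36 - 12*(-2)))*(-4 - 1*(-5)) = (9*(36 + 24))*(-4 + 5) = (9*60)*1 = 540*1 = 540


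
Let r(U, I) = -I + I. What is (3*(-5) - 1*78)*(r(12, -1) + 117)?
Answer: -10881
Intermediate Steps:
r(U, I) = 0
(3*(-5) - 1*78)*(r(12, -1) + 117) = (3*(-5) - 1*78)*(0 + 117) = (-15 - 78)*117 = -93*117 = -10881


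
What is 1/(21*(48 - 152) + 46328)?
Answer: 1/44144 ≈ 2.2653e-5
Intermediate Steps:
1/(21*(48 - 152) + 46328) = 1/(21*(-104) + 46328) = 1/(-2184 + 46328) = 1/44144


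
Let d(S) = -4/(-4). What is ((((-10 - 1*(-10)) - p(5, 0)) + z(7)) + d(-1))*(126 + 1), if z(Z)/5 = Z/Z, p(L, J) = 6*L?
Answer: -3048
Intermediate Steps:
d(S) = 1 (d(S) = -4*(-1/4) = 1)
z(Z) = 5 (z(Z) = 5*(Z/Z) = 5*1 = 5)
((((-10 - 1*(-10)) - p(5, 0)) + z(7)) + d(-1))*(126 + 1) = ((((-10 - 1*(-10)) - 6*5) + 5) + 1)*(126 + 1) = ((((-10 + 10) - 1*30) + 5) + 1)*127 = (((0 - 30) + 5) + 1)*127 = ((-30 + 5) + 1)*127 = (-25 + 1)*127 = -24*127 = -3048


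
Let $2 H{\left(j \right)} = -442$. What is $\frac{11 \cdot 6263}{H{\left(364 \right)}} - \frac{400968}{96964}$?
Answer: $- \frac{1692188695}{5357261} \approx -315.87$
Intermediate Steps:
$H{\left(j \right)} = -221$ ($H{\left(j \right)} = \frac{1}{2} \left(-442\right) = -221$)
$\frac{11 \cdot 6263}{H{\left(364 \right)}} - \frac{400968}{96964} = \frac{11 \cdot 6263}{-221} - \frac{400968}{96964} = 68893 \left(- \frac{1}{221}\right) - \frac{100242}{24241} = - \frac{68893}{221} - \frac{100242}{24241} = - \frac{1692188695}{5357261}$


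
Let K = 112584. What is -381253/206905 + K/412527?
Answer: -44660987937/28451299645 ≈ -1.5697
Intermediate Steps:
-381253/206905 + K/412527 = -381253/206905 + 112584/412527 = -381253*1/206905 + 112584*(1/412527) = -381253/206905 + 37528/137509 = -44660987937/28451299645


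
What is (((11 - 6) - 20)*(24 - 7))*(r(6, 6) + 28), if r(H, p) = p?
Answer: -8670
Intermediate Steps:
(((11 - 6) - 20)*(24 - 7))*(r(6, 6) + 28) = (((11 - 6) - 20)*(24 - 7))*(6 + 28) = ((5 - 20)*17)*34 = -15*17*34 = -255*34 = -8670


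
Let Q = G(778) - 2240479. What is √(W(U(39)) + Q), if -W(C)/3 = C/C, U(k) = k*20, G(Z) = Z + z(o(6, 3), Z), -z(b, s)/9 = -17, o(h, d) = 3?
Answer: 3*I*√248839 ≈ 1496.5*I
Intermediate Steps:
z(b, s) = 153 (z(b, s) = -9*(-17) = 153)
G(Z) = 153 + Z (G(Z) = Z + 153 = 153 + Z)
U(k) = 20*k
W(C) = -3 (W(C) = -3*C/C = -3*1 = -3)
Q = -2239548 (Q = (153 + 778) - 2240479 = 931 - 2240479 = -2239548)
√(W(U(39)) + Q) = √(-3 - 2239548) = √(-2239551) = 3*I*√248839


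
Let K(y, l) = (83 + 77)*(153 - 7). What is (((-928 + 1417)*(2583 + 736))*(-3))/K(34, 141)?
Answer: -4868973/23360 ≈ -208.43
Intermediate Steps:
K(y, l) = 23360 (K(y, l) = 160*146 = 23360)
(((-928 + 1417)*(2583 + 736))*(-3))/K(34, 141) = (((-928 + 1417)*(2583 + 736))*(-3))/23360 = ((489*3319)*(-3))*(1/23360) = (1622991*(-3))*(1/23360) = -4868973*1/23360 = -4868973/23360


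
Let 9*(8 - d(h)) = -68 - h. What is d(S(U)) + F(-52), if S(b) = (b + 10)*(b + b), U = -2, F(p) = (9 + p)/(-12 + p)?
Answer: 811/64 ≈ 12.672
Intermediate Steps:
F(p) = (9 + p)/(-12 + p)
S(b) = 2*b*(10 + b) (S(b) = (10 + b)*(2*b) = 2*b*(10 + b))
d(h) = 140/9 + h/9 (d(h) = 8 - (-68 - h)/9 = 8 + (68/9 + h/9) = 140/9 + h/9)
d(S(U)) + F(-52) = (140/9 + (2*(-2)*(10 - 2))/9) + (9 - 52)/(-12 - 52) = (140/9 + (2*(-2)*8)/9) - 43/(-64) = (140/9 + (⅑)*(-32)) - 1/64*(-43) = (140/9 - 32/9) + 43/64 = 12 + 43/64 = 811/64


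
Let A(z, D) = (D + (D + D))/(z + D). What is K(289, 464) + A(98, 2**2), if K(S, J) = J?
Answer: 7890/17 ≈ 464.12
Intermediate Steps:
A(z, D) = 3*D/(D + z) (A(z, D) = (D + 2*D)/(D + z) = (3*D)/(D + z) = 3*D/(D + z))
K(289, 464) + A(98, 2**2) = 464 + 3*2**2/(2**2 + 98) = 464 + 3*4/(4 + 98) = 464 + 3*4/102 = 464 + 3*4*(1/102) = 464 + 2/17 = 7890/17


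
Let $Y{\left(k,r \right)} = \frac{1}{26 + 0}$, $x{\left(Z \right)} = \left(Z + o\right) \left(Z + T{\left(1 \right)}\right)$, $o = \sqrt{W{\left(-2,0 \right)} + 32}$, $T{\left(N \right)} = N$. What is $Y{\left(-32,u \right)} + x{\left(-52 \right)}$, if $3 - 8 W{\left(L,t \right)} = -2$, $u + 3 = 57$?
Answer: $\frac{68953}{26} - \frac{153 \sqrt{58}}{4} \approx 2360.7$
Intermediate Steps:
$u = 54$ ($u = -3 + 57 = 54$)
$W{\left(L,t \right)} = \frac{5}{8}$ ($W{\left(L,t \right)} = \frac{3}{8} - - \frac{1}{4} = \frac{3}{8} + \frac{1}{4} = \frac{5}{8}$)
$o = \frac{3 \sqrt{58}}{4}$ ($o = \sqrt{\frac{5}{8} + 32} = \sqrt{\frac{261}{8}} = \frac{3 \sqrt{58}}{4} \approx 5.7118$)
$x{\left(Z \right)} = \left(1 + Z\right) \left(Z + \frac{3 \sqrt{58}}{4}\right)$ ($x{\left(Z \right)} = \left(Z + \frac{3 \sqrt{58}}{4}\right) \left(Z + 1\right) = \left(Z + \frac{3 \sqrt{58}}{4}\right) \left(1 + Z\right) = \left(1 + Z\right) \left(Z + \frac{3 \sqrt{58}}{4}\right)$)
$Y{\left(k,r \right)} = \frac{1}{26}$
$Y{\left(-32,u \right)} + x{\left(-52 \right)} = \frac{1}{26} + \left(-52 + \left(-52\right)^{2} + \frac{3 \sqrt{58}}{4} + \frac{3}{4} \left(-52\right) \sqrt{58}\right) = \frac{1}{26} + \left(-52 + 2704 + \frac{3 \sqrt{58}}{4} - 39 \sqrt{58}\right) = \frac{1}{26} + \left(2652 - \frac{153 \sqrt{58}}{4}\right) = \frac{68953}{26} - \frac{153 \sqrt{58}}{4}$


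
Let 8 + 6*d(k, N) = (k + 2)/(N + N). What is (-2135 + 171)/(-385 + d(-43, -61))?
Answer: 1437648/282755 ≈ 5.0844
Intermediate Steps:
d(k, N) = -4/3 + (2 + k)/(12*N) (d(k, N) = -4/3 + ((k + 2)/(N + N))/6 = -4/3 + ((2 + k)/((2*N)))/6 = -4/3 + ((2 + k)*(1/(2*N)))/6 = -4/3 + ((2 + k)/(2*N))/6 = -4/3 + (2 + k)/(12*N))
(-2135 + 171)/(-385 + d(-43, -61)) = (-2135 + 171)/(-385 + (1/12)*(2 - 43 - 16*(-61))/(-61)) = -1964/(-385 + (1/12)*(-1/61)*(2 - 43 + 976)) = -1964/(-385 + (1/12)*(-1/61)*935) = -1964/(-385 - 935/732) = -1964/(-282755/732) = -1964*(-732/282755) = 1437648/282755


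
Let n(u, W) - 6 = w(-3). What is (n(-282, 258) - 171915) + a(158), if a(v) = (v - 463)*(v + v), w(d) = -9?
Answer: -268298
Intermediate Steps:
a(v) = 2*v*(-463 + v) (a(v) = (-463 + v)*(2*v) = 2*v*(-463 + v))
n(u, W) = -3 (n(u, W) = 6 - 9 = -3)
(n(-282, 258) - 171915) + a(158) = (-3 - 171915) + 2*158*(-463 + 158) = -171918 + 2*158*(-305) = -171918 - 96380 = -268298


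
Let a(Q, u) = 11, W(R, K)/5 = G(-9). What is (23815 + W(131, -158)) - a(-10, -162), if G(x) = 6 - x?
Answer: 23879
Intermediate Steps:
W(R, K) = 75 (W(R, K) = 5*(6 - 1*(-9)) = 5*(6 + 9) = 5*15 = 75)
(23815 + W(131, -158)) - a(-10, -162) = (23815 + 75) - 1*11 = 23890 - 11 = 23879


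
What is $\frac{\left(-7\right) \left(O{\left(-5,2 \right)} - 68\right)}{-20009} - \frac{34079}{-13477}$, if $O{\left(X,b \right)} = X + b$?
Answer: $\frac{675188642}{269661293} \approx 2.5038$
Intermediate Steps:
$\frac{\left(-7\right) \left(O{\left(-5,2 \right)} - 68\right)}{-20009} - \frac{34079}{-13477} = \frac{\left(-7\right) \left(\left(-5 + 2\right) - 68\right)}{-20009} - \frac{34079}{-13477} = - 7 \left(-3 - 68\right) \left(- \frac{1}{20009}\right) - - \frac{34079}{13477} = \left(-7\right) \left(-71\right) \left(- \frac{1}{20009}\right) + \frac{34079}{13477} = 497 \left(- \frac{1}{20009}\right) + \frac{34079}{13477} = - \frac{497}{20009} + \frac{34079}{13477} = \frac{675188642}{269661293}$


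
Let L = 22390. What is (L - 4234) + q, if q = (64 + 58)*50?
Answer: 24256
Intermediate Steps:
q = 6100 (q = 122*50 = 6100)
(L - 4234) + q = (22390 - 4234) + 6100 = 18156 + 6100 = 24256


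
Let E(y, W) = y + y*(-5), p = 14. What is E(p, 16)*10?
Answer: -560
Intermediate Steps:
E(y, W) = -4*y (E(y, W) = y - 5*y = -4*y)
E(p, 16)*10 = -4*14*10 = -56*10 = -560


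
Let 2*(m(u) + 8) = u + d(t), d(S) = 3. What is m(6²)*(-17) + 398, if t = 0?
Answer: 405/2 ≈ 202.50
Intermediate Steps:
m(u) = -13/2 + u/2 (m(u) = -8 + (u + 3)/2 = -8 + (3 + u)/2 = -8 + (3/2 + u/2) = -13/2 + u/2)
m(6²)*(-17) + 398 = (-13/2 + (½)*6²)*(-17) + 398 = (-13/2 + (½)*36)*(-17) + 398 = (-13/2 + 18)*(-17) + 398 = (23/2)*(-17) + 398 = -391/2 + 398 = 405/2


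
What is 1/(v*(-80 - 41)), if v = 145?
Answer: -1/17545 ≈ -5.6996e-5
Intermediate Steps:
1/(v*(-80 - 41)) = 1/(145*(-80 - 41)) = 1/(145*(-121)) = 1/(-17545) = -1/17545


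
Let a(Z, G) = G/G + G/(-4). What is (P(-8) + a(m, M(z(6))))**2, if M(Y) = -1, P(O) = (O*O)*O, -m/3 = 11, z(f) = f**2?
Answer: 4173849/16 ≈ 2.6087e+5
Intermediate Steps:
m = -33 (m = -3*11 = -33)
P(O) = O**3 (P(O) = O**2*O = O**3)
a(Z, G) = 1 - G/4 (a(Z, G) = 1 + G*(-1/4) = 1 - G/4)
(P(-8) + a(m, M(z(6))))**2 = ((-8)**3 + (1 - 1/4*(-1)))**2 = (-512 + (1 + 1/4))**2 = (-512 + 5/4)**2 = (-2043/4)**2 = 4173849/16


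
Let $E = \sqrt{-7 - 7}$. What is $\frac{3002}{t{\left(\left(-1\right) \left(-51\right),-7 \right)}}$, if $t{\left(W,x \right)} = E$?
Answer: $- \frac{1501 i \sqrt{14}}{7} \approx - 802.32 i$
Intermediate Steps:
$E = i \sqrt{14}$ ($E = \sqrt{-14} = i \sqrt{14} \approx 3.7417 i$)
$t{\left(W,x \right)} = i \sqrt{14}$
$\frac{3002}{t{\left(\left(-1\right) \left(-51\right),-7 \right)}} = \frac{3002}{i \sqrt{14}} = 3002 \left(- \frac{i \sqrt{14}}{14}\right) = - \frac{1501 i \sqrt{14}}{7}$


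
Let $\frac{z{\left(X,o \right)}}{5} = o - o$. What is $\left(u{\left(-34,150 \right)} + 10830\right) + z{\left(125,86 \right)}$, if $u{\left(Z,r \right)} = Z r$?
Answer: $5730$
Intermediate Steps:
$z{\left(X,o \right)} = 0$ ($z{\left(X,o \right)} = 5 \left(o - o\right) = 5 \cdot 0 = 0$)
$\left(u{\left(-34,150 \right)} + 10830\right) + z{\left(125,86 \right)} = \left(\left(-34\right) 150 + 10830\right) + 0 = \left(-5100 + 10830\right) + 0 = 5730 + 0 = 5730$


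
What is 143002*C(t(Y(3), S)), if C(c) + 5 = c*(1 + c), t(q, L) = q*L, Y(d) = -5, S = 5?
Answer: 85086190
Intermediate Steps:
t(q, L) = L*q
C(c) = -5 + c*(1 + c)
143002*C(t(Y(3), S)) = 143002*(-5 + 5*(-5) + (5*(-5))²) = 143002*(-5 - 25 + (-25)²) = 143002*(-5 - 25 + 625) = 143002*595 = 85086190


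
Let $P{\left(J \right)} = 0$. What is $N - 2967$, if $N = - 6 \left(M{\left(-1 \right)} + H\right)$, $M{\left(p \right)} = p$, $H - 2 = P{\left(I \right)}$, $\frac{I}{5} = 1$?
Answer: $-2973$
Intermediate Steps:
$I = 5$ ($I = 5 \cdot 1 = 5$)
$H = 2$ ($H = 2 + 0 = 2$)
$N = -6$ ($N = - 6 \left(-1 + 2\right) = \left(-6\right) 1 = -6$)
$N - 2967 = -6 - 2967 = -2973$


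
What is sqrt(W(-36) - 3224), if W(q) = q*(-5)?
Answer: 2*I*sqrt(761) ≈ 55.172*I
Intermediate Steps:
W(q) = -5*q
sqrt(W(-36) - 3224) = sqrt(-5*(-36) - 3224) = sqrt(180 - 3224) = sqrt(-3044) = 2*I*sqrt(761)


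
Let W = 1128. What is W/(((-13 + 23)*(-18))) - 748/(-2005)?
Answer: -7090/1203 ≈ -5.8936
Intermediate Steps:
W/(((-13 + 23)*(-18))) - 748/(-2005) = 1128/(((-13 + 23)*(-18))) - 748/(-2005) = 1128/((10*(-18))) - 748*(-1/2005) = 1128/(-180) + 748/2005 = 1128*(-1/180) + 748/2005 = -94/15 + 748/2005 = -7090/1203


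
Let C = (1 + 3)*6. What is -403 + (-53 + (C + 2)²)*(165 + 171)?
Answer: 208925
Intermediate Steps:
C = 24 (C = 4*6 = 24)
-403 + (-53 + (C + 2)²)*(165 + 171) = -403 + (-53 + (24 + 2)²)*(165 + 171) = -403 + (-53 + 26²)*336 = -403 + (-53 + 676)*336 = -403 + 623*336 = -403 + 209328 = 208925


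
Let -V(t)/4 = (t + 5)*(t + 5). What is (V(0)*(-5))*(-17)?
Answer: -8500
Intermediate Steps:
V(t) = -4*(5 + t)² (V(t) = -4*(t + 5)*(t + 5) = -4*(5 + t)*(5 + t) = -4*(5 + t)²)
(V(0)*(-5))*(-17) = (-4*(5 + 0)²*(-5))*(-17) = (-4*5²*(-5))*(-17) = (-4*25*(-5))*(-17) = -100*(-5)*(-17) = 500*(-17) = -8500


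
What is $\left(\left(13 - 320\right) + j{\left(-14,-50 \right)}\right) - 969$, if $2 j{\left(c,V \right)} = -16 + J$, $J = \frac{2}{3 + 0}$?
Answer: $- \frac{3851}{3} \approx -1283.7$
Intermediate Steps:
$J = \frac{2}{3} \approx 0.66667$
$j{\left(c,V \right)} = - \frac{23}{3}$ ($j{\left(c,V \right)} = \frac{-16 + \frac{2}{3}}{2} = \frac{1}{2} \left(- \frac{46}{3}\right) = - \frac{23}{3}$)
$\left(\left(13 - 320\right) + j{\left(-14,-50 \right)}\right) - 969 = \left(\left(13 - 320\right) - \frac{23}{3}\right) - 969 = \left(-307 - \frac{23}{3}\right) - 969 = - \frac{944}{3} - 969 = - \frac{3851}{3}$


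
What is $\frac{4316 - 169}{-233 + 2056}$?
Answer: $\frac{4147}{1823} \approx 2.2748$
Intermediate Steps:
$\frac{4316 - 169}{-233 + 2056} = \frac{4147}{1823}$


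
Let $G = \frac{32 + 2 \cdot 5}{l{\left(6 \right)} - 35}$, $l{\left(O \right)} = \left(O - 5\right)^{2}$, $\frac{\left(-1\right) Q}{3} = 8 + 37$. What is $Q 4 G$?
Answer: $\frac{11340}{17} \approx 667.06$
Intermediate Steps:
$Q = -135$ ($Q = - 3 \left(8 + 37\right) = \left(-3\right) 45 = -135$)
$l{\left(O \right)} = \left(-5 + O\right)^{2}$
$G = - \frac{21}{17}$ ($G = \frac{32 + 2 \cdot 5}{\left(-5 + 6\right)^{2} - 35} = \frac{32 + 10}{1^{2} - 35} = \frac{42}{1 - 35} = \frac{42}{-34} = 42 \left(- \frac{1}{34}\right) = - \frac{21}{17} \approx -1.2353$)
$Q 4 G = \left(-135\right) 4 \left(- \frac{21}{17}\right) = \left(-540\right) \left(- \frac{21}{17}\right) = \frac{11340}{17}$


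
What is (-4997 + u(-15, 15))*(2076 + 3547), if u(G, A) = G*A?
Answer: -29363306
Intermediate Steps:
u(G, A) = A*G
(-4997 + u(-15, 15))*(2076 + 3547) = (-4997 + 15*(-15))*(2076 + 3547) = (-4997 - 225)*5623 = -5222*5623 = -29363306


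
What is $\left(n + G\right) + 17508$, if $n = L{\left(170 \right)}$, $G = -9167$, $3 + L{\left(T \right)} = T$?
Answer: $8508$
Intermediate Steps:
$L{\left(T \right)} = -3 + T$
$n = 167$ ($n = -3 + 170 = 167$)
$\left(n + G\right) + 17508 = \left(167 - 9167\right) + 17508 = -9000 + 17508 = 8508$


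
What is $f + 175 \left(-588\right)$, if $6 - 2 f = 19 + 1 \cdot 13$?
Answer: $-102913$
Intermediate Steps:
$f = -13$ ($f = 3 - \frac{19 + 1 \cdot 13}{2} = 3 - \frac{19 + 13}{2} = 3 - 16 = -13$)
$f + 175 \left(-588\right) = -13 + 175 \left(-588\right) = -13 - 102900 = -102913$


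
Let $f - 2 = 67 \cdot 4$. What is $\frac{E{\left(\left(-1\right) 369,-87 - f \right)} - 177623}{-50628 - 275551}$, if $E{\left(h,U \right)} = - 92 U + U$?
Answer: $\frac{145136}{326179} \approx 0.44496$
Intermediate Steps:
$f = 270$ ($f = 2 + 67 \cdot 4 = 2 + 268 = 270$)
$E{\left(h,U \right)} = - 91 U$
$\frac{E{\left(\left(-1\right) 369,-87 - f \right)} - 177623}{-50628 - 275551} = \frac{- 91 \left(-87 - 270\right) - 177623}{-50628 - 275551} = \frac{- 91 \left(-87 - 270\right) - 177623}{-326179} = \left(\left(-91\right) \left(-357\right) - 177623\right) \left(- \frac{1}{326179}\right) = \left(32487 - 177623\right) \left(- \frac{1}{326179}\right) = \left(-145136\right) \left(- \frac{1}{326179}\right) = \frac{145136}{326179}$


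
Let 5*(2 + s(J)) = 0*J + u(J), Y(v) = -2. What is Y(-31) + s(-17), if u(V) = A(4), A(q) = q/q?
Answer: -19/5 ≈ -3.8000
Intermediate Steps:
A(q) = 1
u(V) = 1
s(J) = -9/5 (s(J) = -2 + (0*J + 1)/5 = -2 + (0 + 1)/5 = -2 + (1/5)*1 = -2 + 1/5 = -9/5)
Y(-31) + s(-17) = -2 - 9/5 = -19/5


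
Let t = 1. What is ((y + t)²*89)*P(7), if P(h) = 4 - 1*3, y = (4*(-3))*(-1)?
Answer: 15041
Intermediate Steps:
y = 12 (y = -12*(-1) = 12)
P(h) = 1 (P(h) = 4 - 3 = 1)
((y + t)²*89)*P(7) = ((12 + 1)²*89)*1 = (13²*89)*1 = (169*89)*1 = 15041*1 = 15041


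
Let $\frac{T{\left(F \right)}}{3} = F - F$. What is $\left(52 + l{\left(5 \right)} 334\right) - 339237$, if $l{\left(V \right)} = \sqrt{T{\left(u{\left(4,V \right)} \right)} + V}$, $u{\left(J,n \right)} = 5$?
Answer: $-339185 + 334 \sqrt{5} \approx -3.3844 \cdot 10^{5}$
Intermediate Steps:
$T{\left(F \right)} = 0$ ($T{\left(F \right)} = 3 \left(F - F\right) = 3 \cdot 0 = 0$)
$l{\left(V \right)} = \sqrt{V}$ ($l{\left(V \right)} = \sqrt{0 + V} = \sqrt{V}$)
$\left(52 + l{\left(5 \right)} 334\right) - 339237 = \left(52 + \sqrt{5} \cdot 334\right) - 339237 = \left(52 + 334 \sqrt{5}\right) - 339237 = -339185 + 334 \sqrt{5}$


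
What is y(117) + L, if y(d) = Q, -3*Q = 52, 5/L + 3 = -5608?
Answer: -291787/16833 ≈ -17.334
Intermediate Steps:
L = -5/5611 (L = 5/(-3 - 5608) = 5/(-5611) = 5*(-1/5611) = -5/5611 ≈ -0.00089111)
Q = -52/3 (Q = -1/3*52 = -52/3 ≈ -17.333)
y(d) = -52/3
y(117) + L = -52/3 - 5/5611 = -291787/16833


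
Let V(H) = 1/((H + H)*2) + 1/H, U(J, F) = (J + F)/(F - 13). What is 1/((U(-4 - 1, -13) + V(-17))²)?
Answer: 781456/299209 ≈ 2.6117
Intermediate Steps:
U(J, F) = (F + J)/(-13 + F)
V(H) = 5/(4*H) (V(H) = (½)/(2*H) + 1/H = (1/(2*H))*(½) + 1/H = 1/(4*H) + 1/H = 5/(4*H))
1/((U(-4 - 1, -13) + V(-17))²) = 1/(((-13 + (-4 - 1))/(-13 - 13) + (5/4)/(-17))²) = 1/(((-13 - 5)/(-26) + (5/4)*(-1/17))²) = 1/((-1/26*(-18) - 5/68)²) = 1/((9/13 - 5/68)²) = 1/((547/884)²) = 1/(299209/781456) = 781456/299209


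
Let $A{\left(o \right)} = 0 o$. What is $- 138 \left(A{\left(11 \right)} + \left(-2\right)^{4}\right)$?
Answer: $-2208$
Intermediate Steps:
$A{\left(o \right)} = 0$
$- 138 \left(A{\left(11 \right)} + \left(-2\right)^{4}\right) = - 138 \left(0 + \left(-2\right)^{4}\right) = - 138 \left(0 + 16\right) = \left(-138\right) 16 = -2208$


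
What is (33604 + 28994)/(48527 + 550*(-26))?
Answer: 20866/11409 ≈ 1.8289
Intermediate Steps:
(33604 + 28994)/(48527 + 550*(-26)) = 62598/(48527 - 14300) = 62598/34227 = 62598*(1/34227) = 20866/11409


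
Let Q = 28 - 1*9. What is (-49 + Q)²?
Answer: 900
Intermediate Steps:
Q = 19 (Q = 28 - 9 = 19)
(-49 + Q)² = (-49 + 19)² = (-30)² = 900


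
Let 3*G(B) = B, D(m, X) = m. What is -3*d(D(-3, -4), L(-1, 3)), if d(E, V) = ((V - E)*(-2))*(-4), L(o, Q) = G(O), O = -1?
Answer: -64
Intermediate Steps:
G(B) = B/3
L(o, Q) = -⅓ (L(o, Q) = (⅓)*(-1) = -⅓)
d(E, V) = -8*E + 8*V (d(E, V) = (-2*V + 2*E)*(-4) = -8*E + 8*V)
-3*d(D(-3, -4), L(-1, 3)) = -3*(-8*(-3) + 8*(-⅓)) = -3*(24 - 8/3) = -3*64/3 = -64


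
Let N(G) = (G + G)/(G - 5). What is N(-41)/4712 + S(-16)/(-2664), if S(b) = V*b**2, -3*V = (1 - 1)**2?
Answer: 41/108376 ≈ 0.00037831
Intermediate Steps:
V = 0 (V = -(1 - 1)**2/3 = -1/3*0**2 = -1/3*0 = 0)
N(G) = 2*G/(-5 + G) (N(G) = (2*G)/(-5 + G) = 2*G/(-5 + G))
S(b) = 0 (S(b) = 0*b**2 = 0)
N(-41)/4712 + S(-16)/(-2664) = (2*(-41)/(-5 - 41))/4712 + 0/(-2664) = (2*(-41)/(-46))*(1/4712) + 0*(-1/2664) = (2*(-41)*(-1/46))*(1/4712) + 0 = (41/23)*(1/4712) + 0 = 41/108376 + 0 = 41/108376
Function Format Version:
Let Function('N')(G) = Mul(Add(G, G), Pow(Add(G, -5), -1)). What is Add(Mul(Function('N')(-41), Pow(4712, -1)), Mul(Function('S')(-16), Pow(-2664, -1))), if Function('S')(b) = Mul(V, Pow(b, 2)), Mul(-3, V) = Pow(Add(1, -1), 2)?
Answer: Rational(41, 108376) ≈ 0.00037831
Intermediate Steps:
V = 0 (V = Mul(Rational(-1, 3), Pow(Add(1, -1), 2)) = Mul(Rational(-1, 3), Pow(0, 2)) = Mul(Rational(-1, 3), 0) = 0)
Function('N')(G) = Mul(2, G, Pow(Add(-5, G), -1)) (Function('N')(G) = Mul(Mul(2, G), Pow(Add(-5, G), -1)) = Mul(2, G, Pow(Add(-5, G), -1)))
Function('S')(b) = 0 (Function('S')(b) = Mul(0, Pow(b, 2)) = 0)
Add(Mul(Function('N')(-41), Pow(4712, -1)), Mul(Function('S')(-16), Pow(-2664, -1))) = Add(Mul(Mul(2, -41, Pow(Add(-5, -41), -1)), Pow(4712, -1)), Mul(0, Pow(-2664, -1))) = Add(Mul(Mul(2, -41, Pow(-46, -1)), Rational(1, 4712)), Mul(0, Rational(-1, 2664))) = Add(Mul(Mul(2, -41, Rational(-1, 46)), Rational(1, 4712)), 0) = Add(Mul(Rational(41, 23), Rational(1, 4712)), 0) = Add(Rational(41, 108376), 0) = Rational(41, 108376)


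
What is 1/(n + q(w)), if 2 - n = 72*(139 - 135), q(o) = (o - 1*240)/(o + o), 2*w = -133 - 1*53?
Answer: -62/17621 ≈ -0.0035185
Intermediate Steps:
w = -93 (w = (-133 - 1*53)/2 = (-133 - 53)/2 = (½)*(-186) = -93)
q(o) = (-240 + o)/(2*o) (q(o) = (o - 240)/((2*o)) = (-240 + o)*(1/(2*o)) = (-240 + o)/(2*o))
n = -286 (n = 2 - 72*(139 - 135) = 2 - 72*4 = 2 - 1*288 = 2 - 288 = -286)
1/(n + q(w)) = 1/(-286 + (½)*(-240 - 93)/(-93)) = 1/(-286 + (½)*(-1/93)*(-333)) = 1/(-286 + 111/62) = 1/(-17621/62) = -62/17621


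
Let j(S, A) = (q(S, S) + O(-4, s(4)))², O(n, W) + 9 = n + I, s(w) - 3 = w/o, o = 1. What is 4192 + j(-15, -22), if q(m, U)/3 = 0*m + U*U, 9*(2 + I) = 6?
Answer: 3966052/9 ≈ 4.4067e+5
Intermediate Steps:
I = -4/3 (I = -2 + (⅑)*6 = -2 + ⅔ = -4/3 ≈ -1.3333)
s(w) = 3 + w (s(w) = 3 + w/1 = 3 + w*1 = 3 + w)
q(m, U) = 3*U² (q(m, U) = 3*(0*m + U*U) = 3*(0 + U²) = 3*U²)
O(n, W) = -31/3 + n (O(n, W) = -9 + (n - 4/3) = -9 + (-4/3 + n) = -31/3 + n)
j(S, A) = (-43/3 + 3*S²)² (j(S, A) = (3*S² + (-31/3 - 4))² = (3*S² - 43/3)² = (-43/3 + 3*S²)²)
4192 + j(-15, -22) = 4192 + (-43 + 9*(-15)²)²/9 = 4192 + (-43 + 9*225)²/9 = 4192 + (-43 + 2025)²/9 = 4192 + (⅑)*1982² = 4192 + (⅑)*3928324 = 4192 + 3928324/9 = 3966052/9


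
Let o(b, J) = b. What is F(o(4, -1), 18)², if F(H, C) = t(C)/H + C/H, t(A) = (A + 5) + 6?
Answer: 2209/16 ≈ 138.06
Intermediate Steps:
t(A) = 11 + A (t(A) = (5 + A) + 6 = 11 + A)
F(H, C) = C/H + (11 + C)/H (F(H, C) = (11 + C)/H + C/H = C/H + (11 + C)/H)
F(o(4, -1), 18)² = ((11 + 2*18)/4)² = ((11 + 36)/4)² = ((¼)*47)² = (47/4)² = 2209/16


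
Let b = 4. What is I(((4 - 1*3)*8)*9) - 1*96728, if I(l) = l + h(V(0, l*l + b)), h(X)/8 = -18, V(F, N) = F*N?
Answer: -96800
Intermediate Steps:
h(X) = -144 (h(X) = 8*(-18) = -144)
I(l) = -144 + l (I(l) = l - 144 = -144 + l)
I(((4 - 1*3)*8)*9) - 1*96728 = (-144 + ((4 - 1*3)*8)*9) - 1*96728 = (-144 + ((4 - 3)*8)*9) - 96728 = (-144 + (1*8)*9) - 96728 = (-144 + 8*9) - 96728 = (-144 + 72) - 96728 = -72 - 96728 = -96800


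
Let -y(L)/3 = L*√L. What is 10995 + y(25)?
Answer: 10620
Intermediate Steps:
y(L) = -3*L^(3/2) (y(L) = -3*L*√L = -3*L^(3/2))
10995 + y(25) = 10995 - 3*25^(3/2) = 10995 - 3*125 = 10995 - 375 = 10620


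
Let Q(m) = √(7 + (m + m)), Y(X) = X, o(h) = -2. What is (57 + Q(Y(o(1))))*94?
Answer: 5358 + 94*√3 ≈ 5520.8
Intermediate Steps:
Q(m) = √(7 + 2*m)
(57 + Q(Y(o(1))))*94 = (57 + √(7 + 2*(-2)))*94 = (57 + √(7 - 4))*94 = (57 + √3)*94 = 5358 + 94*√3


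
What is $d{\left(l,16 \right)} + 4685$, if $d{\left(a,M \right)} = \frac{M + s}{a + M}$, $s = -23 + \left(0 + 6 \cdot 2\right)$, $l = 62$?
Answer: $\frac{365435}{78} \approx 4685.1$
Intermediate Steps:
$s = -11$ ($s = -23 + \left(0 + 12\right) = -23 + 12 = -11$)
$d{\left(a,M \right)} = \frac{-11 + M}{M + a}$ ($d{\left(a,M \right)} = \frac{M - 11}{a + M} = \frac{-11 + M}{M + a}$)
$d{\left(l,16 \right)} + 4685 = \frac{-11 + 16}{16 + 62} + 4685 = \frac{1}{78} \cdot 5 + 4685 = \frac{5}{78} + 4685 = \frac{365435}{78}$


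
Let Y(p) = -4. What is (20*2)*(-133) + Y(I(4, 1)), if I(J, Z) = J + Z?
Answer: -5324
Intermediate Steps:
(20*2)*(-133) + Y(I(4, 1)) = (20*2)*(-133) - 4 = 40*(-133) - 4 = -5320 - 4 = -5324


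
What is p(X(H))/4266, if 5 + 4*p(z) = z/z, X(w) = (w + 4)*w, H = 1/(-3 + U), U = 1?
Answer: -1/4266 ≈ -0.00023441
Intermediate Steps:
H = -1/2 (H = 1/(-3 + 1) = 1/(-2) = -1/2 ≈ -0.50000)
X(w) = w*(4 + w) (X(w) = (4 + w)*w = w*(4 + w))
p(z) = -1 (p(z) = -5/4 + (z/z)/4 = -5/4 + (1/4)*1 = -5/4 + 1/4 = -1)
p(X(H))/4266 = -1/4266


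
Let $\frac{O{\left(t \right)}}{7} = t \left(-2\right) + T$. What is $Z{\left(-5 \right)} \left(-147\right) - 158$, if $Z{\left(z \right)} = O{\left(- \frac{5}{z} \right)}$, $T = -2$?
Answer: $3958$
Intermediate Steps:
$O{\left(t \right)} = -14 - 14 t$ ($O{\left(t \right)} = 7 \left(t \left(-2\right) - 2\right) = 7 \left(- 2 t - 2\right) = 7 \left(-2 - 2 t\right) = -14 - 14 t$)
$Z{\left(z \right)} = -14 + \frac{70}{z}$ ($Z{\left(z \right)} = -14 - 14 \left(- \frac{5}{z}\right) = -14 + \frac{70}{z}$)
$Z{\left(-5 \right)} \left(-147\right) - 158 = \left(-14 + \frac{70}{-5}\right) \left(-147\right) - 158 = \left(-14 + 70 \left(- \frac{1}{5}\right)\right) \left(-147\right) - 158 = \left(-14 - 14\right) \left(-147\right) - 158 = \left(-28\right) \left(-147\right) - 158 = 4116 - 158 = 3958$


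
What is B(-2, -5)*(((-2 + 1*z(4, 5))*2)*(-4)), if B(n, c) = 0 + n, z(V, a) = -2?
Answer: -64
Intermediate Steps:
B(n, c) = n
B(-2, -5)*(((-2 + 1*z(4, 5))*2)*(-4)) = -2*(-2 + 1*(-2))*2*(-4) = -2*(-2 - 2)*2*(-4) = -2*(-4*2)*(-4) = -(-16)*(-4) = -2*32 = -64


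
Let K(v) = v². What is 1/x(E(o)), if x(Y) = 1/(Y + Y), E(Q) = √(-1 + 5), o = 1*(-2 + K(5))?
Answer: 4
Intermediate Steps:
o = 23 (o = 1*(-2 + 5²) = 1*(-2 + 25) = 1*23 = 23)
E(Q) = 2 (E(Q) = √4 = 2)
x(Y) = 1/(2*Y)
1/x(E(o)) = 1/((½)/2) = 1/((½)*(½)) = 1/(¼) = 4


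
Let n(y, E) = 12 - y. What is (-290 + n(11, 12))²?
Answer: 83521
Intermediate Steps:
(-290 + n(11, 12))² = (-290 + (12 - 1*11))² = (-290 + (12 - 11))² = (-290 + 1)² = (-289)² = 83521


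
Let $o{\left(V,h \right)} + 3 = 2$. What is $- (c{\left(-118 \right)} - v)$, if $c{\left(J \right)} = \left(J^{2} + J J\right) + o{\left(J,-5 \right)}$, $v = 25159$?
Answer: $-2688$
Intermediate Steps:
$o{\left(V,h \right)} = -1$ ($o{\left(V,h \right)} = -3 + 2 = -1$)
$c{\left(J \right)} = -1 + 2 J^{2}$ ($c{\left(J \right)} = \left(J^{2} + J J\right) - 1 = \left(J^{2} + J^{2}\right) - 1 = 2 J^{2} - 1 = -1 + 2 J^{2}$)
$- (c{\left(-118 \right)} - v) = - (\left(-1 + 2 \left(-118\right)^{2}\right) - 25159) = - (\left(-1 + 2 \cdot 13924\right) - 25159) = - (\left(-1 + 27848\right) - 25159) = - (27847 - 25159) = \left(-1\right) 2688 = -2688$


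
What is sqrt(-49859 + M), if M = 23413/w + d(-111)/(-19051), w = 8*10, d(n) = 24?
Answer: 3*I*sqrt(799539412393015)/381020 ≈ 222.64*I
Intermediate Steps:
w = 80
M = 446039143/1524080 (M = 23413/80 + 24/(-19051) = 23413*(1/80) + 24*(-1/19051) = 23413/80 - 24/19051 = 446039143/1524080 ≈ 292.66)
sqrt(-49859 + M) = sqrt(-49859 + 446039143/1524080) = sqrt(-75543065577/1524080) = 3*I*sqrt(799539412393015)/381020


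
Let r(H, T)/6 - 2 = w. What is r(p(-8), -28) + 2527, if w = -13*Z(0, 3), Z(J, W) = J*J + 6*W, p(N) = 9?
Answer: 1135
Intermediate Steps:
Z(J, W) = J² + 6*W
w = -234 (w = -13*(0² + 6*3) = -13*(0 + 18) = -13*18 = -234)
r(H, T) = -1392 (r(H, T) = 12 + 6*(-234) = 12 - 1404 = -1392)
r(p(-8), -28) + 2527 = -1392 + 2527 = 1135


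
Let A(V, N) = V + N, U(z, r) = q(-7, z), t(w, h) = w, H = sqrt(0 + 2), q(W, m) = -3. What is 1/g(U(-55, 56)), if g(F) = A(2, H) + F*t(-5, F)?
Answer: 17/287 - sqrt(2)/287 ≈ 0.054306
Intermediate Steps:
H = sqrt(2) ≈ 1.4142
U(z, r) = -3
A(V, N) = N + V
g(F) = 2 + sqrt(2) - 5*F (g(F) = (sqrt(2) + 2) + F*(-5) = (2 + sqrt(2)) - 5*F = 2 + sqrt(2) - 5*F)
1/g(U(-55, 56)) = 1/(2 + sqrt(2) - 5*(-3)) = 1/(2 + sqrt(2) + 15) = 1/(17 + sqrt(2))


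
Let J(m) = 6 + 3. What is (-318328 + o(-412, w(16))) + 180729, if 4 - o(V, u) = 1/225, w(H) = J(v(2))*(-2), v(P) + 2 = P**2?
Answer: -30958876/225 ≈ -1.3760e+5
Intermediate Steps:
v(P) = -2 + P**2
J(m) = 9
w(H) = -18 (w(H) = 9*(-2) = -18)
o(V, u) = 899/225 (o(V, u) = 4 - 1/225 = 899/225)
(-318328 + o(-412, w(16))) + 180729 = (-318328 + 899/225) + 180729 = -71622901/225 + 180729 = -30958876/225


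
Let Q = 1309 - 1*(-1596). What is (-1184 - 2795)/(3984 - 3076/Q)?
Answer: -11558995/11570444 ≈ -0.99901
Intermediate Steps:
Q = 2905 (Q = 1309 + 1596 = 2905)
(-1184 - 2795)/(3984 - 3076/Q) = (-1184 - 2795)/(3984 - 3076/2905) = -3979/(3984 - 3076*1/2905) = -3979/(3984 - 3076/2905) = -3979/11570444/2905 = -3979*2905/11570444 = -11558995/11570444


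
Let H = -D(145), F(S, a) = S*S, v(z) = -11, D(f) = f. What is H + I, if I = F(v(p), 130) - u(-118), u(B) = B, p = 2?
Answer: 94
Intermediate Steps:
F(S, a) = S²
H = -145 (H = -1*145 = -145)
I = 239 (I = (-11)² - 1*(-118) = 121 + 118 = 239)
H + I = -145 + 239 = 94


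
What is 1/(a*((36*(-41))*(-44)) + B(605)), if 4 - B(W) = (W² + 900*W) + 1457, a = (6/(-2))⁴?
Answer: 1/4348486 ≈ 2.2997e-7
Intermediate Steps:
a = 81 (a = (6*(-½))⁴ = (-3)⁴ = 81)
B(W) = -1453 - W² - 900*W (B(W) = 4 - ((W² + 900*W) + 1457) = 4 - (1457 + W² + 900*W) = 4 + (-1457 - W² - 900*W) = -1453 - W² - 900*W)
1/(a*((36*(-41))*(-44)) + B(605)) = 1/(81*((36*(-41))*(-44)) + (-1453 - 1*605² - 900*605)) = 1/(81*(-1476*(-44)) + (-1453 - 1*366025 - 544500)) = 1/(81*64944 + (-1453 - 366025 - 544500)) = 1/(5260464 - 911978) = 1/4348486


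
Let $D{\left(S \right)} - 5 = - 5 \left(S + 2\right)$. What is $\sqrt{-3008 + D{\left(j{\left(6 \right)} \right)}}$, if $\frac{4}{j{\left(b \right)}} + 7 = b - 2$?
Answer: $\frac{i \sqrt{27057}}{3} \approx 54.83 i$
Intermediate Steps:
$j{\left(b \right)} = \frac{4}{-9 + b}$ ($j{\left(b \right)} = \frac{4}{-7 + \left(b - 2\right)} = \frac{4}{-7 + \left(-2 + b\right)} = \frac{4}{-9 + b}$)
$D{\left(S \right)} = -5 - 5 S$ ($D{\left(S \right)} = 5 - 5 \left(S + 2\right) = 5 - 5 \left(2 + S\right) = 5 - \left(10 + 5 S\right) = -5 - 5 S$)
$\sqrt{-3008 + D{\left(j{\left(6 \right)} \right)}} = \sqrt{-3008 - \left(5 + 5 \frac{4}{-9 + 6}\right)} = \sqrt{-3008 - \left(5 + 5 \frac{4}{-3}\right)} = \sqrt{-3008 - \left(5 + 5 \cdot 4 \left(- \frac{1}{3}\right)\right)} = \sqrt{-3008 - - \frac{5}{3}} = \sqrt{-3008 + \left(-5 + \frac{20}{3}\right)} = \sqrt{-3008 + \frac{5}{3}} = \sqrt{- \frac{9019}{3}} = \frac{i \sqrt{27057}}{3}$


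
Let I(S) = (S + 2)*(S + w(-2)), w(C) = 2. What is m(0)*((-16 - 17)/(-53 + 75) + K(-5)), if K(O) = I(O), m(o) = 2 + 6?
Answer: 60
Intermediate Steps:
m(o) = 8
I(S) = (2 + S)**2 (I(S) = (S + 2)*(S + 2) = (2 + S)*(2 + S) = (2 + S)**2)
K(O) = 4 + O**2 + 4*O
m(0)*((-16 - 17)/(-53 + 75) + K(-5)) = 8*((-16 - 17)/(-53 + 75) + (4 + (-5)**2 + 4*(-5))) = 8*(-33/22 + (4 + 25 - 20)) = 8*(-33*1/22 + 9) = 8*(-3/2 + 9) = 8*(15/2) = 60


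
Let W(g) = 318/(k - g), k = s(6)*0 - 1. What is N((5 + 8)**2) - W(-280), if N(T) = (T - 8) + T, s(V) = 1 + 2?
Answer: 30584/93 ≈ 328.86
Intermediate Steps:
s(V) = 3
k = -1 (k = 3*0 - 1 = 0 - 1 = -1)
N(T) = -8 + 2*T (N(T) = (-8 + T) + T = -8 + 2*T)
W(g) = 318/(-1 - g)
N((5 + 8)**2) - W(-280) = (-8 + 2*(5 + 8)**2) - (-318)/(1 - 280) = (-8 + 2*13**2) - (-318)/(-279) = (-8 + 2*169) - (-318)*(-1)/279 = (-8 + 338) - 1*106/93 = 330 - 106/93 = 30584/93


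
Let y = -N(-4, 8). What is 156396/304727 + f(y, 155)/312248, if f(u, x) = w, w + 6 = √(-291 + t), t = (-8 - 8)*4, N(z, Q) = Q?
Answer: 1061576301/2068486876 + I*√355/312248 ≈ 0.51321 + 6.0341e-5*I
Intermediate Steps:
t = -64 (t = -16*4 = -64)
y = -8 (y = -1*8 = -8)
w = -6 + I*√355 (w = -6 + √(-291 - 64) = -6 + √(-355) = -6 + I*√355 ≈ -6.0 + 18.841*I)
f(u, x) = -6 + I*√355
156396/304727 + f(y, 155)/312248 = 156396/304727 + (-6 + I*√355)/312248 = 156396*(1/304727) + (-6 + I*√355)*(1/312248) = 156396/304727 + (-3/156124 + I*√355/312248) = 1061576301/2068486876 + I*√355/312248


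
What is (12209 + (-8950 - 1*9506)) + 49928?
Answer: 43681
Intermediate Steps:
(12209 + (-8950 - 1*9506)) + 49928 = (12209 + (-8950 - 9506)) + 49928 = (12209 - 18456) + 49928 = -6247 + 49928 = 43681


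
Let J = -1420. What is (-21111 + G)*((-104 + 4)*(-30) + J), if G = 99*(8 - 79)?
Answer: -44461200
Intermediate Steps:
G = -7029 (G = 99*(-71) = -7029)
(-21111 + G)*((-104 + 4)*(-30) + J) = (-21111 - 7029)*((-104 + 4)*(-30) - 1420) = -28140*(-100*(-30) - 1420) = -28140*(3000 - 1420) = -28140*1580 = -44461200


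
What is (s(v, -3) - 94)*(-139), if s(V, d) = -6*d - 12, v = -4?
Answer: 12232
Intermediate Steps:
s(V, d) = -12 - 6*d
(s(v, -3) - 94)*(-139) = ((-12 - 6*(-3)) - 94)*(-139) = ((-12 + 18) - 94)*(-139) = (6 - 94)*(-139) = -88*(-139) = 12232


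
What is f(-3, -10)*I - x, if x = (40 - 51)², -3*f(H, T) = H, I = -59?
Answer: -180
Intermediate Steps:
f(H, T) = -H/3
x = 121 (x = (-11)² = 121)
f(-3, -10)*I - x = -⅓*(-3)*(-59) - 1*121 = 1*(-59) - 121 = -59 - 121 = -180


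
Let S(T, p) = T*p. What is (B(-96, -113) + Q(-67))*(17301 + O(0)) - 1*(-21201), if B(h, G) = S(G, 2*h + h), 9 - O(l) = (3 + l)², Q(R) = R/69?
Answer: 12950107346/23 ≈ 5.6305e+8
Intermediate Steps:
Q(R) = R/69 (Q(R) = R*(1/69) = R/69)
O(l) = 9 - (3 + l)²
B(h, G) = 3*G*h (B(h, G) = G*(2*h + h) = G*(3*h) = 3*G*h)
(B(-96, -113) + Q(-67))*(17301 + O(0)) - 1*(-21201) = (3*(-113)*(-96) + (1/69)*(-67))*(17301 + (9 - (3 + 0)²)) - 1*(-21201) = (32544 - 67/69)*(17301 + (9 - 1*3²)) + 21201 = 2245469*(17301 + (9 - 1*9))/69 + 21201 = 2245469*(17301 + (9 - 9))/69 + 21201 = 2245469*(17301 + 0)/69 + 21201 = (2245469/69)*17301 + 21201 = 12949619723/23 + 21201 = 12950107346/23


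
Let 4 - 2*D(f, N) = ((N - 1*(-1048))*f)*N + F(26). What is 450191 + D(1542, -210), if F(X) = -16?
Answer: 136130781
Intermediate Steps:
D(f, N) = 10 - N*f*(1048 + N)/2 (D(f, N) = 2 - (((N - 1*(-1048))*f)*N - 16)/2 = 2 - (((N + 1048)*f)*N - 16)/2 = 2 - (((1048 + N)*f)*N - 16)/2 = 2 - ((f*(1048 + N))*N - 16)/2 = 2 - (N*f*(1048 + N) - 16)/2 = 2 - (-16 + N*f*(1048 + N))/2 = 2 + (8 - N*f*(1048 + N)/2) = 10 - N*f*(1048 + N)/2)
450191 + D(1542, -210) = 450191 + (10 - 524*(-210)*1542 - ½*1542*(-210)²) = 450191 + (10 + 169681680 - ½*1542*44100) = 450191 + (10 + 169681680 - 34001100) = 450191 + 135680590 = 136130781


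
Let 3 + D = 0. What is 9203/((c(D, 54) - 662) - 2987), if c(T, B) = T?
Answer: -9203/3652 ≈ -2.5200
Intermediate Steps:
D = -3 (D = -3 + 0 = -3)
9203/((c(D, 54) - 662) - 2987) = 9203/((-3 - 662) - 2987) = 9203/(-665 - 2987) = 9203/(-3652) = 9203*(-1/3652) = -9203/3652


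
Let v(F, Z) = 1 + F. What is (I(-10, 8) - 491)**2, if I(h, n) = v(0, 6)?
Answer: 240100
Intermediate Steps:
I(h, n) = 1 (I(h, n) = 1 + 0 = 1)
(I(-10, 8) - 491)**2 = (1 - 491)**2 = (-490)**2 = 240100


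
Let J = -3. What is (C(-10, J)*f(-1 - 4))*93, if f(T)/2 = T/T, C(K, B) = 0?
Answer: 0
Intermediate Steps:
f(T) = 2 (f(T) = 2*(T/T) = 2*1 = 2)
(C(-10, J)*f(-1 - 4))*93 = (0*2)*93 = 0*93 = 0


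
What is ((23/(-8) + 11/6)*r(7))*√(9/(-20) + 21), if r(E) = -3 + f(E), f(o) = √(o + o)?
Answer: 5*√2055*(3 - √14)/48 ≈ -3.5022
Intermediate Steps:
f(o) = √2*√o (f(o) = √(2*o) = √2*√o)
r(E) = -3 + √2*√E
((23/(-8) + 11/6)*r(7))*√(9/(-20) + 21) = ((23/(-8) + 11/6)*(-3 + √2*√7))*√(9/(-20) + 21) = ((23*(-⅛) + 11*(⅙))*(-3 + √14))*√(9*(-1/20) + 21) = ((-23/8 + 11/6)*(-3 + √14))*√(-9/20 + 21) = (-25*(-3 + √14)/24)*√(411/20) = (25/8 - 25*√14/24)*(√2055/10) = √2055*(25/8 - 25*√14/24)/10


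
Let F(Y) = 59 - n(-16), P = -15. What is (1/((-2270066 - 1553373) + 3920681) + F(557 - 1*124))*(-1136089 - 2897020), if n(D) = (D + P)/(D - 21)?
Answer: -843987832958489/3597954 ≈ -2.3457e+8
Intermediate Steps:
n(D) = (-15 + D)/(-21 + D) (n(D) = (D - 15)/(D - 21) = (-15 + D)/(-21 + D))
F(Y) = 2152/37 (F(Y) = 59 - (-15 - 16)/(-21 - 16) = 59 - (-31)/(-37) = 59 - (-1)*(-31)/37 = 59 - 1*31/37 = 59 - 31/37 = 2152/37)
(1/((-2270066 - 1553373) + 3920681) + F(557 - 1*124))*(-1136089 - 2897020) = (1/((-2270066 - 1553373) + 3920681) + 2152/37)*(-1136089 - 2897020) = (1/(-3823439 + 3920681) + 2152/37)*(-4033109) = (1/97242 + 2152/37)*(-4033109) = (209264821/3597954)*(-4033109) = -843987832958489/3597954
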